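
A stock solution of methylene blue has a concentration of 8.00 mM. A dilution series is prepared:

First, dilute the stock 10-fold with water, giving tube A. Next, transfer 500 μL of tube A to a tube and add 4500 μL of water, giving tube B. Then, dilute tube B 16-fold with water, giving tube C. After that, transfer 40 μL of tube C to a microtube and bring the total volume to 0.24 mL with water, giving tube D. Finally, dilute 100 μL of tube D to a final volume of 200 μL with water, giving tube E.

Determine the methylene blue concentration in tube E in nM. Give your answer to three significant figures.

417 nM

Step 1: 10-fold → factor 10
Step 2: 500 μL + 4500 μL = 5000 μL total → factor 5000/500 = 10
Step 3: 16-fold → factor 16
Step 4: 40 μL brought to 0.24 mL → factor 240/40 = 6
Step 5: 100 μL brought to 200 μL → factor 200/100 = 2
Overall dilution factor = 10 × 10 × 16 × 6 × 2 = 19200
Final = 8.00 mM / 19200 = 0.0004167 mM = 417 nM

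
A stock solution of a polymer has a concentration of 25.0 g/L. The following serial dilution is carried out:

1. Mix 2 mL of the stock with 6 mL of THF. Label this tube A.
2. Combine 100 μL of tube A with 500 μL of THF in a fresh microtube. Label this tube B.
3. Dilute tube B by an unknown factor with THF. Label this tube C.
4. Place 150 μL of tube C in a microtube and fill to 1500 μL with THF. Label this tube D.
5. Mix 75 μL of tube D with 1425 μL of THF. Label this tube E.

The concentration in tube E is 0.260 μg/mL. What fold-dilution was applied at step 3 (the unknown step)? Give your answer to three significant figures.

20.0-fold

Step 1: 2 mL + 6 mL = 8 mL total → factor 8/2 = 4
Step 2: 100 μL + 500 μL = 600 μL total → factor 600/100 = 6
Step 3: unknown factor x
Step 4: 150 μL brought to 1500 μL → factor 1500/150 = 10
Step 5: 75 μL + 1425 μL = 1500 μL total → factor 1500/75 = 20
Product of known-step factors = 4800
Overall factor = 25.0 g/L / (0.260 μg/mL) = 96154
x = 96154 / 4800 = 20.0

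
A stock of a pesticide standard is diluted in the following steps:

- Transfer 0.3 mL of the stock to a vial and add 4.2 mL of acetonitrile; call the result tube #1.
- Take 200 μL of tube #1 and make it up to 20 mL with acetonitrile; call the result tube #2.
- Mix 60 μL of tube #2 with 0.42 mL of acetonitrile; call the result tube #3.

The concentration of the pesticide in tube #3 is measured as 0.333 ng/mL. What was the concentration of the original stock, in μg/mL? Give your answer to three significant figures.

Step 1: 0.3 mL + 4.2 mL = 4.5 mL total → factor 4.5/0.3 = 15
Step 2: 200 μL brought to 20 mL → factor 20000/200 = 100
Step 3: 60 μL + 0.42 mL = 480 μL total → factor 480/60 = 8
Overall dilution factor = 15 × 100 × 8 = 12000
Stock = 0.333 ng/mL × 12000 = 3996 ng/mL = 4.00 μg/mL

4.00 μg/mL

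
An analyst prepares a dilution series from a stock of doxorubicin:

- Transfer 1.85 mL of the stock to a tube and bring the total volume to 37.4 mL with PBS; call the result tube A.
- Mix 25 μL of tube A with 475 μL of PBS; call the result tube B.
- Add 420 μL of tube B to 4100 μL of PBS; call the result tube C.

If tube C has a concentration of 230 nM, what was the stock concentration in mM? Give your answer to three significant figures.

1.00 mM

Step 1: 1.85 mL brought to 37.4 mL → factor 37.4/1.85 = 20.216
Step 2: 25 μL + 475 μL = 500 μL total → factor 500/25 = 20
Step 3: 420 μL + 4100 μL = 4520 μL total → factor 4520/420 = 10.762
Overall dilution factor = 20.216 × 20 × 10.762 = 4351.3
Stock = 230 nM × 4351.3 = 1.001 × 10^6 nM = 1.00 mM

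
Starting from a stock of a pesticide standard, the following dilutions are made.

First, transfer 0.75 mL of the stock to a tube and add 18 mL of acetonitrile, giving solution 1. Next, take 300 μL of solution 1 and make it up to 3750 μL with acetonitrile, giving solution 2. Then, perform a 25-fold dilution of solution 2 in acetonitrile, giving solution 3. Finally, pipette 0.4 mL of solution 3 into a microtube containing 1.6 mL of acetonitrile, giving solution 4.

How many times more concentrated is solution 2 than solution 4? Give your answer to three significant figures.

125

Step 1: 0.75 mL + 18 mL = 18.75 mL total → factor 18.75/0.75 = 25
Step 2: 300 μL brought to 3750 μL → factor 3750/300 = 12.5
Step 3: 25-fold → factor 25
Step 4: 0.4 mL + 1.6 mL = 2 mL total → factor 2/0.4 = 5
Dilution factor to solution 2 = 312.5; to solution 4 = 39062
[solution 2]/[solution 4] = (factor to solution 4)/(factor to solution 2) = 39062/312.5 = 125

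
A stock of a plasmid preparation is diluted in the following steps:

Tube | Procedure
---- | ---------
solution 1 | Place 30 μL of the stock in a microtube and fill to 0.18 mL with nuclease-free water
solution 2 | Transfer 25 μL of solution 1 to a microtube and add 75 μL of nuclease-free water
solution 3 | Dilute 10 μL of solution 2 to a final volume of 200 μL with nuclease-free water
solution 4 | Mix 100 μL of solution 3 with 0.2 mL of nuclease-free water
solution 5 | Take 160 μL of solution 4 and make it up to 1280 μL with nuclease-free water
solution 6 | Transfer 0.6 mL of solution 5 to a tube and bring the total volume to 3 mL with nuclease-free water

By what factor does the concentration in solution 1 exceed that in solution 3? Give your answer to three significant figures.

80.0

Step 1: 30 μL brought to 0.18 mL → factor 180/30 = 6
Step 2: 25 μL + 75 μL = 100 μL total → factor 100/25 = 4
Step 3: 10 μL brought to 200 μL → factor 200/10 = 20
Dilution factor to solution 1 = 6; to solution 3 = 480
[solution 1]/[solution 3] = (factor to solution 3)/(factor to solution 1) = 480/6 = 80.0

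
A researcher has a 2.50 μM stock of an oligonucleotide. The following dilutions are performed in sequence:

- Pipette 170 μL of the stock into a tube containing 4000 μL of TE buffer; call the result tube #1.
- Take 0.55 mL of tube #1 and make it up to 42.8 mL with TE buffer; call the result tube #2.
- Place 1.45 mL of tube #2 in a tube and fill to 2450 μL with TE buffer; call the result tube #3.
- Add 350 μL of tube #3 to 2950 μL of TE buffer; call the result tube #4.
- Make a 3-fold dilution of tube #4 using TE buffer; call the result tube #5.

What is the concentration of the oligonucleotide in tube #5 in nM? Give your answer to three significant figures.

0.0274 nM

Step 1: 170 μL + 4000 μL = 4170 μL total → factor 4170/170 = 24.529
Step 2: 0.55 mL brought to 42.8 mL → factor 42.8/0.55 = 77.818
Step 3: 1.45 mL brought to 2450 μL → factor 2.45/1.45 = 1.6897
Step 4: 350 μL + 2950 μL = 3300 μL total → factor 3300/350 = 9.4286
Step 5: 3-fold → factor 3
Overall dilution factor = 24.529 × 77.818 × 1.6897 × 9.4286 × 3 = 91229
Final = 2.50 μM / 91229 = 2.740 × 10^-5 μM = 0.0274 nM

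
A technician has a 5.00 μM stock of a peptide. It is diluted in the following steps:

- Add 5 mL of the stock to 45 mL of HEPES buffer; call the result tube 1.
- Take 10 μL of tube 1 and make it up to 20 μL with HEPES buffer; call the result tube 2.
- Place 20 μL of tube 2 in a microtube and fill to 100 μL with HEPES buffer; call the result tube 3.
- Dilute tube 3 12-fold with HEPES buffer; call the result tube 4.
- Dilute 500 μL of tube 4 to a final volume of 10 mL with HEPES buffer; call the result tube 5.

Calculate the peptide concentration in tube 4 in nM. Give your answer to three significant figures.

Step 1: 5 mL + 45 mL = 50 mL total → factor 50/5 = 10
Step 2: 10 μL brought to 20 μL → factor 20/10 = 2
Step 3: 20 μL brought to 100 μL → factor 100/20 = 5
Step 4: 12-fold → factor 12
Dilution factor through tube 4 = 10 × 2 × 5 × 12 = 1200
[tube 4] = 5.00 μM / 1200 = 0.004167 μM = 4.17 nM

4.17 nM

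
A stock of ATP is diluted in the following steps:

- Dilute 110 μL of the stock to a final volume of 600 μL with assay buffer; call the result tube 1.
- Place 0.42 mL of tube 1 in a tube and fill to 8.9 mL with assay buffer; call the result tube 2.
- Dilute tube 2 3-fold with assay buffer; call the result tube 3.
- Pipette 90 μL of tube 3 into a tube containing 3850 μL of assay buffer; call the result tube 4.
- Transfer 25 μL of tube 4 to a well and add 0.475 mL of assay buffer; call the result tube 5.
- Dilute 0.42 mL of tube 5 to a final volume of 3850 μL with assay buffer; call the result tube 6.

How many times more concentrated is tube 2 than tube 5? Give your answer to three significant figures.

2.63 × 10^3

Step 1: 110 μL brought to 600 μL → factor 600/110 = 5.4545
Step 2: 0.42 mL brought to 8.9 mL → factor 8.9/0.42 = 21.19
Step 3: 3-fold → factor 3
Step 4: 90 μL + 3850 μL = 3940 μL total → factor 3940/90 = 43.778
Step 5: 25 μL + 0.475 mL = 500 μL total → factor 500/25 = 20
Dilution factor to tube 2 = 115.58; to tube 5 = 3.036 × 10^5
[tube 2]/[tube 5] = (factor to tube 5)/(factor to tube 2) = 3.036 × 10^5/115.58 = 2.63 × 10^3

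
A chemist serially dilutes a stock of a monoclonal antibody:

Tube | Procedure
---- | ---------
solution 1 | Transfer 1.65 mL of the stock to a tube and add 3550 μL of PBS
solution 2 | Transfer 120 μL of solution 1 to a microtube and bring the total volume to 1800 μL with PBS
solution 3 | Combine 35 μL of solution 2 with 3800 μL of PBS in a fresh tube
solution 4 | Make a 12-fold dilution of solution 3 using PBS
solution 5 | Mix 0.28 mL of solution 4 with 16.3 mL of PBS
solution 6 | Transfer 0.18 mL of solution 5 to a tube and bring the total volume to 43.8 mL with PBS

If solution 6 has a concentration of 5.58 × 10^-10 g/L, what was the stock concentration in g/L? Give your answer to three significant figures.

0.500 g/L

Step 1: 1.65 mL + 3550 μL = 5.2 mL total → factor 5.2/1.65 = 3.1515
Step 2: 120 μL brought to 1800 μL → factor 1800/120 = 15
Step 3: 35 μL + 3800 μL = 3835 μL total → factor 3835/35 = 109.57
Step 4: 12-fold → factor 12
Step 5: 0.28 mL + 16.3 mL = 16.58 mL total → factor 16.58/0.28 = 59.214
Step 6: 0.18 mL brought to 43.8 mL → factor 43.8/0.18 = 243.33
Overall dilution factor = 3.1515 × 15 × 109.57 × 12 × 59.214 × 243.33 = 8.9561 × 10^8
Stock = 5.58 × 10^-10 g/L × 8.9561 × 10^8 = 0.500 g/L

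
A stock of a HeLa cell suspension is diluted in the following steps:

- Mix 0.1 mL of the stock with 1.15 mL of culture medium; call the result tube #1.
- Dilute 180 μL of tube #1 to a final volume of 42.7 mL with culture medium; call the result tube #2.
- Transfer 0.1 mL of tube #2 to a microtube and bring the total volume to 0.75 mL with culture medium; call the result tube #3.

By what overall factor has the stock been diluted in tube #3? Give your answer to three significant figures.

2.22 × 10^4

Step 1: 0.1 mL + 1.15 mL = 1.25 mL total → factor 1.25/0.1 = 12.5
Step 2: 180 μL brought to 42.7 mL → factor 42700/180 = 237.22
Step 3: 0.1 mL brought to 0.75 mL → factor 0.75/0.1 = 7.5
Overall dilution factor = 12.5 × 237.22 × 7.5 = 22240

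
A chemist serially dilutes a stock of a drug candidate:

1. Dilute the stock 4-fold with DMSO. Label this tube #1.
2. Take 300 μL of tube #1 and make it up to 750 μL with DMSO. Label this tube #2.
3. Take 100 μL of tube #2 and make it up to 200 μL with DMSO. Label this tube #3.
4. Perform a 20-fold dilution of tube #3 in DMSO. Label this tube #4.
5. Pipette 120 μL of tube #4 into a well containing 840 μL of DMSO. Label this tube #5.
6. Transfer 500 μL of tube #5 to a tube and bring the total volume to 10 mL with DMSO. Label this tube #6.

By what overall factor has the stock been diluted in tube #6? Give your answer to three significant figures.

Step 1: 4-fold → factor 4
Step 2: 300 μL brought to 750 μL → factor 750/300 = 2.5
Step 3: 100 μL brought to 200 μL → factor 200/100 = 2
Step 4: 20-fold → factor 20
Step 5: 120 μL + 840 μL = 960 μL total → factor 960/120 = 8
Step 6: 500 μL brought to 10 mL → factor 10000/500 = 20
Overall dilution factor = 4 × 2.5 × 2 × 20 × 8 × 20 = 64000

6.40 × 10^4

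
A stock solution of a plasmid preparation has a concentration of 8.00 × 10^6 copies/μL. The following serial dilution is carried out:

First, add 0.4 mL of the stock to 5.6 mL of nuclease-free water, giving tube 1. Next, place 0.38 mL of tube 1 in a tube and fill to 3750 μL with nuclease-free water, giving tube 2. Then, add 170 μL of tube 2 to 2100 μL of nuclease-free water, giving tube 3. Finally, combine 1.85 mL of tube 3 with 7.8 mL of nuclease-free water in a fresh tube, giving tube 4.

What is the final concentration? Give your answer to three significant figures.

776 copies/μL

Step 1: 0.4 mL + 5.6 mL = 6 mL total → factor 6/0.4 = 15
Step 2: 0.38 mL brought to 3750 μL → factor 3.75/0.38 = 9.8684
Step 3: 170 μL + 2100 μL = 2270 μL total → factor 2270/170 = 13.353
Step 4: 1.85 mL + 7.8 mL = 9.65 mL total → factor 9.65/1.85 = 5.2162
Overall dilution factor = 15 × 9.8684 × 13.353 × 5.2162 = 10310
Final = 8.00 × 10^6 copies/μL / 10310 = 776 copies/μL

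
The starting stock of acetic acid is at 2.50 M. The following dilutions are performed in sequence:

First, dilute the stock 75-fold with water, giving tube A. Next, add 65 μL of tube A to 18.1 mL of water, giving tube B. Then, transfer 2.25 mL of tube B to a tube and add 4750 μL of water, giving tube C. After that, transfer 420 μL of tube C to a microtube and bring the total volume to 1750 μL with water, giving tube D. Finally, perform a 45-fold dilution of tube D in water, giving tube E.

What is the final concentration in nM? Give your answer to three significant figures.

Step 1: 75-fold → factor 75
Step 2: 65 μL + 18.1 mL = 18165 μL total → factor 18165/65 = 279.46
Step 3: 2.25 mL + 4750 μL = 7 mL total → factor 7/2.25 = 3.1111
Step 4: 420 μL brought to 1750 μL → factor 1750/420 = 4.1667
Step 5: 45-fold → factor 45
Overall dilution factor = 75 × 279.46 × 3.1111 × 4.1667 × 45 = 1.2226 × 10^7
Final = 2.50 M / 1.2226 × 10^7 = 2.045 × 10^-7 M = 204 nM

204 nM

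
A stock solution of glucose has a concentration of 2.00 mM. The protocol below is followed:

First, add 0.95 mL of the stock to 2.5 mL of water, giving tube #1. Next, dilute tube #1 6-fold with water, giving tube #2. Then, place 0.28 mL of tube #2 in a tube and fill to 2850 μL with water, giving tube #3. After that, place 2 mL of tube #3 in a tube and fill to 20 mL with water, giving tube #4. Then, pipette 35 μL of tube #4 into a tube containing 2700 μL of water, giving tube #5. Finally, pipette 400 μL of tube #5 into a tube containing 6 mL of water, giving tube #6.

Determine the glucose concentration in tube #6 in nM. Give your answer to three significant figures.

Step 1: 0.95 mL + 2.5 mL = 3.45 mL total → factor 3.45/0.95 = 3.6316
Step 2: 6-fold → factor 6
Step 3: 0.28 mL brought to 2850 μL → factor 2.85/0.28 = 10.179
Step 4: 2 mL brought to 20 mL → factor 20/2 = 10
Step 5: 35 μL + 2700 μL = 2735 μL total → factor 2735/35 = 78.143
Step 6: 400 μL + 6 mL = 6400 μL total → factor 6400/400 = 16
Overall dilution factor = 3.6316 × 6 × 10.179 × 10 × 78.143 × 16 = 2.773 × 10^6
Final = 2.00 mM / 2.773 × 10^6 = 7.213 × 10^-7 mM = 0.721 nM

0.721 nM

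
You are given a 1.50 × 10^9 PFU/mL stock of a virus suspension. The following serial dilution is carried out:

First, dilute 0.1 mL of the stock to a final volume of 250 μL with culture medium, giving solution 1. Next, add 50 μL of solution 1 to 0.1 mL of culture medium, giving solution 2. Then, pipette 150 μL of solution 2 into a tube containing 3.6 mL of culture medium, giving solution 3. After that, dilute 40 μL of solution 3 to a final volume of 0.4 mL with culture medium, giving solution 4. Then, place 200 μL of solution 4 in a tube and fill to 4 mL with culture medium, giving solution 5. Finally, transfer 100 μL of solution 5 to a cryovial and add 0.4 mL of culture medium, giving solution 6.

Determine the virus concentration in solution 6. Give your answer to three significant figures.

Step 1: 0.1 mL brought to 250 μL → factor 0.25/0.1 = 2.5
Step 2: 50 μL + 0.1 mL = 150 μL total → factor 150/50 = 3
Step 3: 150 μL + 3.6 mL = 3750 μL total → factor 3750/150 = 25
Step 4: 40 μL brought to 0.4 mL → factor 400/40 = 10
Step 5: 200 μL brought to 4 mL → factor 4000/200 = 20
Step 6: 100 μL + 0.4 mL = 500 μL total → factor 500/100 = 5
Overall dilution factor = 2.5 × 3 × 25 × 10 × 20 × 5 = 1.875 × 10^5
Final = 1.50 × 10^9 PFU/mL / 1.875 × 10^5 = 8.00 × 10^3 PFU/mL

8.00 × 10^3 PFU/mL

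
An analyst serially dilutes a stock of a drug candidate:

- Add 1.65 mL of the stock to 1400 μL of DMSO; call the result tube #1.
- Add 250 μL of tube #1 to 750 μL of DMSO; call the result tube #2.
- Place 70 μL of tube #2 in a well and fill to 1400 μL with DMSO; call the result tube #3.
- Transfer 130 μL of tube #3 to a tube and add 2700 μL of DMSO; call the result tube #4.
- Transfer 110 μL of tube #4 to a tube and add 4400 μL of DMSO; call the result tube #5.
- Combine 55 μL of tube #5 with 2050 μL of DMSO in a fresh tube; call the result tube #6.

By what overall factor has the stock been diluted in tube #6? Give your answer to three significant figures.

Step 1: 1.65 mL + 1400 μL = 3.05 mL total → factor 3.05/1.65 = 1.8485
Step 2: 250 μL + 750 μL = 1000 μL total → factor 1000/250 = 4
Step 3: 70 μL brought to 1400 μL → factor 1400/70 = 20
Step 4: 130 μL + 2700 μL = 2830 μL total → factor 2830/130 = 21.769
Step 5: 110 μL + 4400 μL = 4510 μL total → factor 4510/110 = 41
Step 6: 55 μL + 2050 μL = 2105 μL total → factor 2105/55 = 38.273
Overall dilution factor = 1.8485 × 4 × 20 × 21.769 × 41 × 38.273 = 5.0515 × 10^6

5.05 × 10^6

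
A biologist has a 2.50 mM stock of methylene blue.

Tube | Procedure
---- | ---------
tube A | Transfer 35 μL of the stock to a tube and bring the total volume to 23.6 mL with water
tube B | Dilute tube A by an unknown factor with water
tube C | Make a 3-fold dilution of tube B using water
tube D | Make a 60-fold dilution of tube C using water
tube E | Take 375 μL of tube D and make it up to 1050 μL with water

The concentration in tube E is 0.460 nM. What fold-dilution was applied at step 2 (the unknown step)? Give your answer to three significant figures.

Step 1: 35 μL brought to 23.6 mL → factor 23600/35 = 674.29
Step 2: unknown factor x
Step 3: 3-fold → factor 3
Step 4: 60-fold → factor 60
Step 5: 375 μL brought to 1050 μL → factor 1050/375 = 2.8
Product of known-step factors = 3.3984 × 10^5
Overall factor = 2.50 mM / (0.460 nM) = 5.4348 × 10^6
x = 5.4348 × 10^6 / 3.3984 × 10^5 = 16.0

16.0-fold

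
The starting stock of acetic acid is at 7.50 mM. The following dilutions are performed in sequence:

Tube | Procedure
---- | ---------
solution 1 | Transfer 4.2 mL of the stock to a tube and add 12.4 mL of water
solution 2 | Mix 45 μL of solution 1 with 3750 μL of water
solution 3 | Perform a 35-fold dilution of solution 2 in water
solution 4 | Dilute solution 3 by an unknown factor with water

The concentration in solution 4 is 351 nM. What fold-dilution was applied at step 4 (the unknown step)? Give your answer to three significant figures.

Step 1: 4.2 mL + 12.4 mL = 16.6 mL total → factor 16.6/4.2 = 3.9524
Step 2: 45 μL + 3750 μL = 3795 μL total → factor 3795/45 = 84.333
Step 3: 35-fold → factor 35
Step 4: unknown factor x
Product of known-step factors = 11666
Overall factor = 7.50 mM / (351 nM) = 21368
x = 21368 / 11666 = 1.83

1.83-fold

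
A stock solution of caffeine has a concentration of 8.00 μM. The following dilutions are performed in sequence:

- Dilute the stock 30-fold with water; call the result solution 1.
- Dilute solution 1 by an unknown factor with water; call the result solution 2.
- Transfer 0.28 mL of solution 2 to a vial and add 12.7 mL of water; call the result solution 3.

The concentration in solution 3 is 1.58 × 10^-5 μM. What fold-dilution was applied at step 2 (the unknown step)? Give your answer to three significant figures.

Step 1: 30-fold → factor 30
Step 2: unknown factor x
Step 3: 0.28 mL + 12.7 mL = 12.98 mL total → factor 12.98/0.28 = 46.357
Product of known-step factors = 1390.7
Overall factor = 8.00 μM / (1.58 × 10^-5 μM) = 5.0633 × 10^5
x = 5.0633 × 10^5 / 1390.7 = 364

364-fold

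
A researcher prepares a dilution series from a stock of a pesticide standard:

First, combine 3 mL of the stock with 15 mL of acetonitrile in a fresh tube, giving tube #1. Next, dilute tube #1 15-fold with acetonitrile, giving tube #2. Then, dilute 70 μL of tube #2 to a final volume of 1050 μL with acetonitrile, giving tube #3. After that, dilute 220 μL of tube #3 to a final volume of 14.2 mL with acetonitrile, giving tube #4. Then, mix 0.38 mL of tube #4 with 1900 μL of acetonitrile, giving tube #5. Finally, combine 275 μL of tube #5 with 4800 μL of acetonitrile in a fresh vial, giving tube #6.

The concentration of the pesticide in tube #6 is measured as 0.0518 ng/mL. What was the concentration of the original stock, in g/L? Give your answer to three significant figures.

0.500 g/L

Step 1: 3 mL + 15 mL = 18 mL total → factor 18/3 = 6
Step 2: 15-fold → factor 15
Step 3: 70 μL brought to 1050 μL → factor 1050/70 = 15
Step 4: 220 μL brought to 14.2 mL → factor 14200/220 = 64.545
Step 5: 0.38 mL + 1900 μL = 2.28 mL total → factor 2.28/0.38 = 6
Step 6: 275 μL + 4800 μL = 5075 μL total → factor 5075/275 = 18.455
Overall dilution factor = 6 × 15 × 15 × 64.545 × 6 × 18.455 = 9.6484 × 10^6
Stock = 0.0518 ng/mL × 9.6484 × 10^6 = 4.998 × 10^5 ng/mL = 0.500 g/L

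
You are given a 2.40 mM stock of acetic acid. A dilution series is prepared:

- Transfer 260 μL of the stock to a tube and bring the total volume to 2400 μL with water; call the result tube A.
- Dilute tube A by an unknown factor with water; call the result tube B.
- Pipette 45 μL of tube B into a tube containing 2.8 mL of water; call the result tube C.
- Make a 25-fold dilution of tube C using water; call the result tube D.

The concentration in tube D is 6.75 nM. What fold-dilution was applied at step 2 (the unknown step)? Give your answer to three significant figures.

Step 1: 260 μL brought to 2400 μL → factor 2400/260 = 9.2308
Step 2: unknown factor x
Step 3: 45 μL + 2.8 mL = 2845 μL total → factor 2845/45 = 63.222
Step 4: 25-fold → factor 25
Product of known-step factors = 14590
Overall factor = 2.40 mM / (6.75 nM) = 3.5556 × 10^5
x = 3.5556 × 10^5 / 14590 = 24.4

24.4-fold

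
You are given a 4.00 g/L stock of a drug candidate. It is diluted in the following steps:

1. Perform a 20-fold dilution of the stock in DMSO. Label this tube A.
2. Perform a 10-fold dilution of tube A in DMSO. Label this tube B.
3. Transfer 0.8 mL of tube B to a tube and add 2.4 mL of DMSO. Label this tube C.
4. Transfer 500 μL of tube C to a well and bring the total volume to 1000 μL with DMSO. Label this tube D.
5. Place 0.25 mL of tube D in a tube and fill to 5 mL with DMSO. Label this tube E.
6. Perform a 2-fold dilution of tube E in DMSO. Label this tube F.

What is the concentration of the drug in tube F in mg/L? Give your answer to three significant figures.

0.0625 mg/L

Step 1: 20-fold → factor 20
Step 2: 10-fold → factor 10
Step 3: 0.8 mL + 2.4 mL = 3.2 mL total → factor 3.2/0.8 = 4
Step 4: 500 μL brought to 1000 μL → factor 1000/500 = 2
Step 5: 0.25 mL brought to 5 mL → factor 5/0.25 = 20
Step 6: 2-fold → factor 2
Overall dilution factor = 20 × 10 × 4 × 2 × 20 × 2 = 64000
Final = 4.00 g/L / 64000 = 6.250 × 10^-5 g/L = 0.0625 mg/L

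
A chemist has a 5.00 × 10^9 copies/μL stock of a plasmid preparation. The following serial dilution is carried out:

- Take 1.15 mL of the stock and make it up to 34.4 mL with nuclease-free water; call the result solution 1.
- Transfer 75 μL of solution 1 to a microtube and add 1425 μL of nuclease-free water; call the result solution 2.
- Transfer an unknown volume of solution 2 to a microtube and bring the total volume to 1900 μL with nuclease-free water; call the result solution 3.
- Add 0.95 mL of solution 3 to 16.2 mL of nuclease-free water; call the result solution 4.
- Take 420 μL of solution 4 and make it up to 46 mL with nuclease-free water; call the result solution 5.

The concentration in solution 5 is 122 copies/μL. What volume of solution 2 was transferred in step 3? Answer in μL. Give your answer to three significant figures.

Step 1: 1.15 mL brought to 34.4 mL → factor 34.4/1.15 = 29.913
Step 2: 75 μL + 1425 μL = 1500 μL total → factor 1500/75 = 20
Step 3: v brought to 1900 μL → factor = 1900 μL/v
Step 4: 0.95 mL + 16.2 mL = 17.15 mL total → factor 17.15/0.95 = 18.053
Step 5: 420 μL brought to 46 mL → factor 46000/420 = 109.52
Product of known-step factors = 1.1829 × 10^6
Overall factor = 5.00 × 10^9 copies/μL / (122 copies/μL) = 4.0984 × 10^7
Step-3 factor = 4.0984 × 10^7 / 1.1829 × 10^6 = 34.647
v = 1900 μL / 34.647 = 54.8 μL

54.8 μL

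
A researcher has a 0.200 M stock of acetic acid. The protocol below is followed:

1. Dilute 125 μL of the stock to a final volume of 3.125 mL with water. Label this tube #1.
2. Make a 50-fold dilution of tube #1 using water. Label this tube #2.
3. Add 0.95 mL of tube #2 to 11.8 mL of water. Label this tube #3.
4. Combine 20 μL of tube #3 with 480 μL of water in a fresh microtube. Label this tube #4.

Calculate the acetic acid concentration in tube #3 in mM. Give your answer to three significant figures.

Step 1: 125 μL brought to 3.125 mL → factor 3125/125 = 25
Step 2: 50-fold → factor 50
Step 3: 0.95 mL + 11.8 mL = 12.75 mL total → factor 12.75/0.95 = 13.421
Dilution factor through tube #3 = 25 × 50 × 13.421 = 16776
[tube #3] = 0.200 M / 16776 = 1.192 × 10^-5 M = 0.0119 mM

0.0119 mM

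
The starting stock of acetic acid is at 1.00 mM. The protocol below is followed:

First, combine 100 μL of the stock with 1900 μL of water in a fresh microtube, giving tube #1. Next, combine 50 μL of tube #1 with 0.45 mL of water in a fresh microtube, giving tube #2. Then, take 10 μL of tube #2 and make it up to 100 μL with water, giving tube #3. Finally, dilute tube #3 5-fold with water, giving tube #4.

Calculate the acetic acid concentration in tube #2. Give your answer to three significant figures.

Step 1: 100 μL + 1900 μL = 2000 μL total → factor 2000/100 = 20
Step 2: 50 μL + 0.45 mL = 500 μL total → factor 500/50 = 10
Dilution factor through tube #2 = 20 × 10 = 200
[tube #2] = 1.00 mM / 200 = 0.00500 mM

0.00500 mM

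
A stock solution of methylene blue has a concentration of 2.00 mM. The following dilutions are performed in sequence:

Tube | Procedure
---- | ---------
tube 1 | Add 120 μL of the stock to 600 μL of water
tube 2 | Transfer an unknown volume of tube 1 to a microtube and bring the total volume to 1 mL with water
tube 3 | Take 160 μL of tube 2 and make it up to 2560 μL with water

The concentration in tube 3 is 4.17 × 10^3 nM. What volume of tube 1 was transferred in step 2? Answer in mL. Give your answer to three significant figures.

0.200 mL

Step 1: 120 μL + 600 μL = 720 μL total → factor 720/120 = 6
Step 2: v brought to 1 mL → factor = 1 mL/v
Step 3: 160 μL brought to 2560 μL → factor 2560/160 = 16
Product of known-step factors = 96
Overall factor = 2.00 mM / (4.17 × 10^3 nM) = 479.62
Step-2 factor = 479.62 / 96 = 4.996
v = 1 mL / 4.996 = 0.200 mL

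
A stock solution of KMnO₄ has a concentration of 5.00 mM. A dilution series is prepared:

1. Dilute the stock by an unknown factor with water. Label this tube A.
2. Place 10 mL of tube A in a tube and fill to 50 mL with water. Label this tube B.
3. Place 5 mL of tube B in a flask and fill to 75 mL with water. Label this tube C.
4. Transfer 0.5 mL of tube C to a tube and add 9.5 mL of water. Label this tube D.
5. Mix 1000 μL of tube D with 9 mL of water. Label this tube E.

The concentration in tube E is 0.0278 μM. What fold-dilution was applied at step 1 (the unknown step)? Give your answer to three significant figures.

12.0-fold

Step 1: unknown factor x
Step 2: 10 mL brought to 50 mL → factor 50/10 = 5
Step 3: 5 mL brought to 75 mL → factor 75/5 = 15
Step 4: 0.5 mL + 9.5 mL = 10 mL total → factor 10/0.5 = 20
Step 5: 1000 μL + 9 mL = 10000 μL total → factor 10000/1000 = 10
Product of known-step factors = 15000
Overall factor = 5.00 mM / (0.0278 μM) = 1.7986 × 10^5
x = 1.7986 × 10^5 / 15000 = 12.0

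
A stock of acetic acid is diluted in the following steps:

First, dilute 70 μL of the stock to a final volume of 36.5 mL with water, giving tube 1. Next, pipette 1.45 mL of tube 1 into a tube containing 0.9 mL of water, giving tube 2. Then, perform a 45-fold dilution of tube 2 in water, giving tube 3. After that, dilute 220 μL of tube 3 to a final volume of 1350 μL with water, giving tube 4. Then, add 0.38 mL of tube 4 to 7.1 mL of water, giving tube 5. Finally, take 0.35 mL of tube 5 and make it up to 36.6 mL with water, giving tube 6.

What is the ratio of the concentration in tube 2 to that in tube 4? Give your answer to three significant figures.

Step 1: 70 μL brought to 36.5 mL → factor 36500/70 = 521.43
Step 2: 1.45 mL + 0.9 mL = 2.35 mL total → factor 2.35/1.45 = 1.6207
Step 3: 45-fold → factor 45
Step 4: 220 μL brought to 1350 μL → factor 1350/220 = 6.1364
Dilution factor to tube 2 = 845.07; to tube 4 = 2.3336 × 10^5
[tube 2]/[tube 4] = (factor to tube 4)/(factor to tube 2) = 2.3336 × 10^5/845.07 = 276

276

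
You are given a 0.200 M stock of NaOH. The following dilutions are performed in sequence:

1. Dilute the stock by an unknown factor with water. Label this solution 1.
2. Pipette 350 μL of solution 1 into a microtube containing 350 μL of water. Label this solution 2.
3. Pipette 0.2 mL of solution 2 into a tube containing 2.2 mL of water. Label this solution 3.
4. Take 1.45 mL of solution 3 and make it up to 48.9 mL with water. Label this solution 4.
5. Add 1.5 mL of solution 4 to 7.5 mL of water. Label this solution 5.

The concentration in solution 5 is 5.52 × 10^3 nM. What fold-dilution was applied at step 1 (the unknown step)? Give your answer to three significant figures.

Step 1: unknown factor x
Step 2: 350 μL + 350 μL = 700 μL total → factor 700/350 = 2
Step 3: 0.2 mL + 2.2 mL = 2.4 mL total → factor 2.4/0.2 = 12
Step 4: 1.45 mL brought to 48.9 mL → factor 48.9/1.45 = 33.724
Step 5: 1.5 mL + 7.5 mL = 9 mL total → factor 9/1.5 = 6
Product of known-step factors = 4856.3
Overall factor = 0.200 M / (5.52 × 10^3 nM) = 36232
x = 36232 / 4856.3 = 7.46

7.46-fold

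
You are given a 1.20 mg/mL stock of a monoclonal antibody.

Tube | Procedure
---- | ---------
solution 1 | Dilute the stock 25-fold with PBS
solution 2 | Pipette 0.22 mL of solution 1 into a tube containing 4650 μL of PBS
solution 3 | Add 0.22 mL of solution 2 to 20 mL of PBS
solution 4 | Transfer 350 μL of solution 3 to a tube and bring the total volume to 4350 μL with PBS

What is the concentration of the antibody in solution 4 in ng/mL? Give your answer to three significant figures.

Step 1: 25-fold → factor 25
Step 2: 0.22 mL + 4650 μL = 4.87 mL total → factor 4.87/0.22 = 22.136
Step 3: 0.22 mL + 20 mL = 20.22 mL total → factor 20.22/0.22 = 91.909
Step 4: 350 μL brought to 4350 μL → factor 4350/350 = 12.429
Overall dilution factor = 25 × 22.136 × 91.909 × 12.429 = 6.3216 × 10^5
Final = 1.20 mg/mL / 6.3216 × 10^5 = 1.898 × 10^-6 mg/mL = 1.90 ng/mL

1.90 ng/mL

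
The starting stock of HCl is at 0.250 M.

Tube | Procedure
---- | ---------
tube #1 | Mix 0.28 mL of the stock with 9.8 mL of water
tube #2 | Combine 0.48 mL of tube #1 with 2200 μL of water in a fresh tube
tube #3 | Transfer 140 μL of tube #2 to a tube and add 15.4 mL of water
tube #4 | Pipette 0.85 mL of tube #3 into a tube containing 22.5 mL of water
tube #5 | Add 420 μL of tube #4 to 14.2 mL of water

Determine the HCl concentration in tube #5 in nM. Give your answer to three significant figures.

11.7 nM

Step 1: 0.28 mL + 9.8 mL = 10.08 mL total → factor 10.08/0.28 = 36
Step 2: 0.48 mL + 2200 μL = 2.68 mL total → factor 2.68/0.48 = 5.5833
Step 3: 140 μL + 15.4 mL = 15540 μL total → factor 15540/140 = 111
Step 4: 0.85 mL + 22.5 mL = 23.35 mL total → factor 23.35/0.85 = 27.471
Step 5: 420 μL + 14.2 mL = 14620 μL total → factor 14620/420 = 34.81
Overall dilution factor = 36 × 5.5833 × 111 × 27.471 × 34.81 = 2.1335 × 10^7
Final = 0.250 M / 2.1335 × 10^7 = 1.172 × 10^-8 M = 11.7 nM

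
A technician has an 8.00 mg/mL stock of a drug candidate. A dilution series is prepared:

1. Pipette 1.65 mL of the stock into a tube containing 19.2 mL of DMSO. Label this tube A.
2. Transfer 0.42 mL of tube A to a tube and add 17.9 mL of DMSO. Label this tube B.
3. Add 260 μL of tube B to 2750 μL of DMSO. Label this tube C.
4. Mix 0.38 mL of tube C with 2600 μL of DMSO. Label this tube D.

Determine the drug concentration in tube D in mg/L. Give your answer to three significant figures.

0.160 mg/L

Step 1: 1.65 mL + 19.2 mL = 20.85 mL total → factor 20.85/1.65 = 12.636
Step 2: 0.42 mL + 17.9 mL = 18.32 mL total → factor 18.32/0.42 = 43.619
Step 3: 260 μL + 2750 μL = 3010 μL total → factor 3010/260 = 11.577
Step 4: 0.38 mL + 2600 μL = 2.98 mL total → factor 2.98/0.38 = 7.8421
Overall dilution factor = 12.636 × 43.619 × 11.577 × 7.8421 = 50041
Final = 8.00 mg/mL / 50041 = 0.0001599 mg/mL = 0.160 mg/L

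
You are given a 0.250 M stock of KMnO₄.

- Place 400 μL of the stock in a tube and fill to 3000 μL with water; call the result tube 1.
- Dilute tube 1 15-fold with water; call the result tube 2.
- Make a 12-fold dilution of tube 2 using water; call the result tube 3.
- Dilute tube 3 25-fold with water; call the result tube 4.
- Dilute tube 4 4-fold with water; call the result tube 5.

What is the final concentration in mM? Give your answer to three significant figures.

Step 1: 400 μL brought to 3000 μL → factor 3000/400 = 7.5
Step 2: 15-fold → factor 15
Step 3: 12-fold → factor 12
Step 4: 25-fold → factor 25
Step 5: 4-fold → factor 4
Overall dilution factor = 7.5 × 15 × 12 × 25 × 4 = 1.35 × 10^5
Final = 0.250 M / 1.35 × 10^5 = 1.852 × 10^-6 M = 0.00185 mM

0.00185 mM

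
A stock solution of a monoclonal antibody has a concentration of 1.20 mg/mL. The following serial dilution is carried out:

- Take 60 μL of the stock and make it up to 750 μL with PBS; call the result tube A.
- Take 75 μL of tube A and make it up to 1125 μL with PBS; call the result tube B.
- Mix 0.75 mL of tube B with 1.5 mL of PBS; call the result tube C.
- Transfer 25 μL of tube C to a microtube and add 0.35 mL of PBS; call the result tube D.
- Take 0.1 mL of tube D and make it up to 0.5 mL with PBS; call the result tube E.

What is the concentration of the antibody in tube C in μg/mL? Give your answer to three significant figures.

2.13 μg/mL

Step 1: 60 μL brought to 750 μL → factor 750/60 = 12.5
Step 2: 75 μL brought to 1125 μL → factor 1125/75 = 15
Step 3: 0.75 mL + 1.5 mL = 2.25 mL total → factor 2.25/0.75 = 3
Dilution factor through tube C = 12.5 × 15 × 3 = 562.5
[tube C] = 1.20 mg/mL / 562.5 = 0.002133 mg/mL = 2.13 μg/mL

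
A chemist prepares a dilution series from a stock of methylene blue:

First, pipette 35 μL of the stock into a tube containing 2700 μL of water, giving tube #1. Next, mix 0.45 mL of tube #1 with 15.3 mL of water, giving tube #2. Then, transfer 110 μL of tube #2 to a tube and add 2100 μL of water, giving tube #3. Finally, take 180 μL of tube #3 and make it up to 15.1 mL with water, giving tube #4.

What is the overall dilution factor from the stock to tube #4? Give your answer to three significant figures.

4.61 × 10^6

Step 1: 35 μL + 2700 μL = 2735 μL total → factor 2735/35 = 78.143
Step 2: 0.45 mL + 15.3 mL = 15.75 mL total → factor 15.75/0.45 = 35
Step 3: 110 μL + 2100 μL = 2210 μL total → factor 2210/110 = 20.091
Step 4: 180 μL brought to 15.1 mL → factor 15100/180 = 83.889
Overall dilution factor = 78.143 × 35 × 20.091 × 83.889 = 4.6096 × 10^6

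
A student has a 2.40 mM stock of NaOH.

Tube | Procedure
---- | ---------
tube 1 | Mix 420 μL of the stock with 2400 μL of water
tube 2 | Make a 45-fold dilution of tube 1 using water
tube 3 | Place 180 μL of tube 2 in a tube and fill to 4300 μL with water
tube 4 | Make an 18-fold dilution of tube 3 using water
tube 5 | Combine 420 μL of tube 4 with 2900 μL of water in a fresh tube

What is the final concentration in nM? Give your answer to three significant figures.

2.34 nM

Step 1: 420 μL + 2400 μL = 2820 μL total → factor 2820/420 = 6.7143
Step 2: 45-fold → factor 45
Step 3: 180 μL brought to 4300 μL → factor 4300/180 = 23.889
Step 4: 18-fold → factor 18
Step 5: 420 μL + 2900 μL = 3320 μL total → factor 3320/420 = 7.9048
Overall dilution factor = 6.7143 × 45 × 23.889 × 18 × 7.9048 = 1.027 × 10^6
Final = 2.40 mM / 1.027 × 10^6 = 2.337 × 10^-6 mM = 2.34 nM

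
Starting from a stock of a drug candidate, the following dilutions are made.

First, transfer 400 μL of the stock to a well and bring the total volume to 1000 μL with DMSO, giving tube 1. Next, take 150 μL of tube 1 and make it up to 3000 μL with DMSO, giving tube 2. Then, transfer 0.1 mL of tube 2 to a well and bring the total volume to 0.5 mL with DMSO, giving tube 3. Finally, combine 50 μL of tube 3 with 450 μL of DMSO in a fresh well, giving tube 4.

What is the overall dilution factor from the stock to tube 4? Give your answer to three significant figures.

Step 1: 400 μL brought to 1000 μL → factor 1000/400 = 2.5
Step 2: 150 μL brought to 3000 μL → factor 3000/150 = 20
Step 3: 0.1 mL brought to 0.5 mL → factor 0.5/0.1 = 5
Step 4: 50 μL + 450 μL = 500 μL total → factor 500/50 = 10
Overall dilution factor = 2.5 × 20 × 5 × 10 = 2500

2.50 × 10^3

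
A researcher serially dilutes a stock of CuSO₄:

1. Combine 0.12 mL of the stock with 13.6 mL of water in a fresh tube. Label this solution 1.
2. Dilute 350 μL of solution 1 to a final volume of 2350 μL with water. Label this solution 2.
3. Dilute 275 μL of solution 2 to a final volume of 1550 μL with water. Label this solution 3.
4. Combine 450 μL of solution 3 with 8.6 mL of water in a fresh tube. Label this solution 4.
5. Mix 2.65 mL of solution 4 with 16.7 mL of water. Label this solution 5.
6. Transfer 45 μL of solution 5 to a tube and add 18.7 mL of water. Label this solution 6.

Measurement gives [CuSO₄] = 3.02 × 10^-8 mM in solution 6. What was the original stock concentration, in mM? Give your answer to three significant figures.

7.99 mM

Step 1: 0.12 mL + 13.6 mL = 13.72 mL total → factor 13.72/0.12 = 114.33
Step 2: 350 μL brought to 2350 μL → factor 2350/350 = 6.7143
Step 3: 275 μL brought to 1550 μL → factor 1550/275 = 5.6364
Step 4: 450 μL + 8.6 mL = 9050 μL total → factor 9050/450 = 20.111
Step 5: 2.65 mL + 16.7 mL = 19.35 mL total → factor 19.35/2.65 = 7.3019
Step 6: 45 μL + 18.7 mL = 18745 μL total → factor 18745/45 = 416.56
Overall dilution factor = 114.33 × 6.7143 × 5.6364 × 20.111 × 7.3019 × 416.56 = 2.6468 × 10^8
Stock = 3.02 × 10^-8 mM × 2.6468 × 10^8 = 7.99 mM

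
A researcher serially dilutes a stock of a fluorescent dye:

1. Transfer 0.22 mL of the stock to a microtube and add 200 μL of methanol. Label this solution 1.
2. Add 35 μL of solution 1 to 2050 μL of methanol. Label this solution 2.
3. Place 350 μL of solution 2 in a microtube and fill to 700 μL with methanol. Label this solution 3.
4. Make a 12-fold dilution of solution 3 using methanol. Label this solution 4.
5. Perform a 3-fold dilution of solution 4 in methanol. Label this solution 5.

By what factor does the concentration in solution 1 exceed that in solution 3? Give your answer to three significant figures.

Step 1: 0.22 mL + 200 μL = 0.42 mL total → factor 0.42/0.22 = 1.9091
Step 2: 35 μL + 2050 μL = 2085 μL total → factor 2085/35 = 59.571
Step 3: 350 μL brought to 700 μL → factor 700/350 = 2
Dilution factor to solution 1 = 1.9091; to solution 3 = 227.45
[solution 1]/[solution 3] = (factor to solution 3)/(factor to solution 1) = 227.45/1.9091 = 119

119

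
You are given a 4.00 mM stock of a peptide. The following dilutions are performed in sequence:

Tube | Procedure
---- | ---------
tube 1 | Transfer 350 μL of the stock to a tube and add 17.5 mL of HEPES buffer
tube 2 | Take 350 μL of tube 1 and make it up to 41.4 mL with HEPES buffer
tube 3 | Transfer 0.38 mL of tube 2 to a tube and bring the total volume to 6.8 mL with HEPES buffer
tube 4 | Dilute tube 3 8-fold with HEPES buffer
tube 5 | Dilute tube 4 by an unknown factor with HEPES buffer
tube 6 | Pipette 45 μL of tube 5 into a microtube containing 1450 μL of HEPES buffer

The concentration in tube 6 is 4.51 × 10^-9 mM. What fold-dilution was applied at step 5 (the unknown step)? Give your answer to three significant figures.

Step 1: 350 μL + 17.5 mL = 17850 μL total → factor 17850/350 = 51
Step 2: 350 μL brought to 41.4 mL → factor 41400/350 = 118.29
Step 3: 0.38 mL brought to 6.8 mL → factor 6.8/0.38 = 17.895
Step 4: 8-fold → factor 8
Step 5: unknown factor x
Step 6: 45 μL + 1450 μL = 1495 μL total → factor 1495/45 = 33.222
Product of known-step factors = 2.8691 × 10^7
Overall factor = 4.00 mM / (4.51 × 10^-9 mM) = 8.8692 × 10^8
x = 8.8692 × 10^8 / 2.8691 × 10^7 = 30.9

30.9-fold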